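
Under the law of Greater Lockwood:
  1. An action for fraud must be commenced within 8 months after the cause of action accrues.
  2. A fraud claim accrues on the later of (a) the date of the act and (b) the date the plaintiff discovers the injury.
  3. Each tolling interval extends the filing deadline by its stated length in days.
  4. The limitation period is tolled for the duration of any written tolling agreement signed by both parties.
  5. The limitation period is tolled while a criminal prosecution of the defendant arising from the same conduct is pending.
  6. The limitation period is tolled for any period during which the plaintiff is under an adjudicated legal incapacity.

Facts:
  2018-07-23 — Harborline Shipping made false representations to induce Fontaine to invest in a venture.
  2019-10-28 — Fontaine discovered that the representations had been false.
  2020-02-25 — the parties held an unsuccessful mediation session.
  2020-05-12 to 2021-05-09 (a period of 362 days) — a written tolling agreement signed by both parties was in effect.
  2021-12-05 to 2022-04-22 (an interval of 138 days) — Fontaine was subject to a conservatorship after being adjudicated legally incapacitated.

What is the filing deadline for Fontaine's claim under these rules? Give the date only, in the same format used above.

2021-06-25

Because discovery on 2019-10-28 post-dates the 2018-07-23 act, accrual under the later-of rule falls on 2019-10-28.
Adding the 8 months base period to 2019-10-28 gives a deadline of 2020-06-28, before any tolling.
Because the written tolling agreement ran from 2020-05-12 to 2021-05-09, the deadline is extended by 362 days to 2021-06-25.
The plaintiff's legal incapacity starting 2021-12-05 came too late — the period had run on 2021-06-25 — and so does not extend the deadline.
None of the other events listed affects the running of the period under the stated rules.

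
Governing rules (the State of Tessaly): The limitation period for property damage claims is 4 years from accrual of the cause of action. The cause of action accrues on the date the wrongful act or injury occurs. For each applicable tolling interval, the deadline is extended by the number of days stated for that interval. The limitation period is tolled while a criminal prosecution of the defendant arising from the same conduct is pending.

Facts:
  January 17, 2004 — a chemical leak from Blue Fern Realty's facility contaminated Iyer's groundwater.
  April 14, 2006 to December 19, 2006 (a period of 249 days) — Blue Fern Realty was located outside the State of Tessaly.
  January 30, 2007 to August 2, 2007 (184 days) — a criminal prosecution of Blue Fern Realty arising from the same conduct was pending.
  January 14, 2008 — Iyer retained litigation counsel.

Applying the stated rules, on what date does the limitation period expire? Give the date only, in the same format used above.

The cause of action accrued on January 17, 2004, the date of the act.
Adding the 4 years base period to January 17, 2004 gives a deadline of January 17, 2008, before any tolling.
The pending criminal prosecution from January 30, 2007 to August 2, 2007 tolled the period for 184 days, extending the deadline to July 19, 2008.
No stated provision tolls the period for the defendant's absence, so the interval from April 14, 2006 to December 19, 2006 has no effect on the deadline.
None of the other events listed affects the running of the period under the stated rules.

July 19, 2008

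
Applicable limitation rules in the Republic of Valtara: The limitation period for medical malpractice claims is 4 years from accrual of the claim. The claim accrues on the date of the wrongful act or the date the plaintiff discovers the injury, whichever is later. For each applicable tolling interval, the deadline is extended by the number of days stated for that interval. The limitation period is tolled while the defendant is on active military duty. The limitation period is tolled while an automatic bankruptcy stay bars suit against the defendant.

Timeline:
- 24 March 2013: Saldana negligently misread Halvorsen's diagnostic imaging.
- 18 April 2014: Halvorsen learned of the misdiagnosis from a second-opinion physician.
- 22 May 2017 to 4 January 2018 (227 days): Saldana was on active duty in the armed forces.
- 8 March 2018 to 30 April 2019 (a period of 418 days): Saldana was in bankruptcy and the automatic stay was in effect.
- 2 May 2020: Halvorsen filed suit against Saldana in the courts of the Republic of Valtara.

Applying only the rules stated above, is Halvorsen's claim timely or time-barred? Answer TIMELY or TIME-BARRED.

Taking the later of the act (24 March 2013) and discovery (18 April 2014), the claim accrued on 18 April 2014.
The untolled deadline — 4 years after 18 April 2014 — is 18 April 2018.
The period was tolled for 227 days by the defendant's active military service (22 May 2017 to 4 January 2018), pushing the deadline to 1 December 2018.
The period was tolled for 418 days by the automatic bankruptcy stay (8 March 2018 to 30 April 2019), pushing the deadline to 23 January 2020.
Filing on 2 May 2020 missed the 23 January 2020 deadline — the action is time-barred.

TIME-BARRED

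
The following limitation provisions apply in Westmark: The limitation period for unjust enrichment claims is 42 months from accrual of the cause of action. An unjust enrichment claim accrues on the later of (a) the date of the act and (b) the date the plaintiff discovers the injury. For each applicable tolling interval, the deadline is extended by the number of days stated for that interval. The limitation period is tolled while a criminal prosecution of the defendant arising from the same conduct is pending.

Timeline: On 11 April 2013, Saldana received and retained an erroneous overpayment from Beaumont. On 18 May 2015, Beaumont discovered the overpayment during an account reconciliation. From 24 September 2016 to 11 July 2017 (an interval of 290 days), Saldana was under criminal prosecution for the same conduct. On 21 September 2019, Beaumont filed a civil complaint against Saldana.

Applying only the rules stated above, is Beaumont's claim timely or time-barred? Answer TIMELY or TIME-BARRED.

TIME-BARRED

Taking the later of the act (11 April 2013) and discovery (18 May 2015), the claim accrued on 18 May 2015.
The untolled deadline — 42 months after 18 May 2015 — is 18 November 2018.
Because the pending criminal prosecution ran from 24 September 2016 to 11 July 2017, the deadline is extended by 290 days to 4 September 2019.
Beaumont filed on 21 September 2019, after the 4 September 2019 deadline, so the action is time-barred.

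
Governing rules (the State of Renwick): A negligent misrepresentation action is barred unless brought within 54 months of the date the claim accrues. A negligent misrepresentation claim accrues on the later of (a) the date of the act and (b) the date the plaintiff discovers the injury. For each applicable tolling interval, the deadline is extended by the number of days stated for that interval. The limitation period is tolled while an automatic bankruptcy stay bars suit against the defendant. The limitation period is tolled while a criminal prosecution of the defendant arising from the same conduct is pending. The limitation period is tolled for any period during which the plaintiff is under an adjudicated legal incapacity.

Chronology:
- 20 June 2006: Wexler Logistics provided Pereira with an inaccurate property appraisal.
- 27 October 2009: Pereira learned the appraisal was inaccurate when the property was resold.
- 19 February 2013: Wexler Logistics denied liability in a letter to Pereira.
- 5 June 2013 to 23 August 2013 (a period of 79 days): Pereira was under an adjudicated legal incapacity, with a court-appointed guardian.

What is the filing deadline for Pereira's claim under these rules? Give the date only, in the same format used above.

15 July 2014

The claim accrued on 27 October 2009 — the later of the 20 June 2006 act and the 27 October 2009 discovery.
54 months from 27 October 2009 is 27 April 2014.
The period was tolled for 79 days by the plaintiff's legal incapacity (5 June 2013 to 23 August 2013), pushing the deadline to 15 July 2014.
Nothing else in the chronology tolls or restarts the period.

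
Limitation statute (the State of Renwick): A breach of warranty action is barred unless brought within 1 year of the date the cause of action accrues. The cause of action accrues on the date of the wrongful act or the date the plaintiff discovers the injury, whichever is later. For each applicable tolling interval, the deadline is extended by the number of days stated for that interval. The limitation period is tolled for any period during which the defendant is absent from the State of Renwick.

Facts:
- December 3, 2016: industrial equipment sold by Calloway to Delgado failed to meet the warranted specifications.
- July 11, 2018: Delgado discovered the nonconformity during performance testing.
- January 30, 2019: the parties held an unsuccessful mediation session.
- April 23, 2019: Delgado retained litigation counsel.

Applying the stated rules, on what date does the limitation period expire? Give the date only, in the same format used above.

The claim accrued on July 11, 2018 — the later of the December 3, 2016 act and the July 11, 2018 discovery.
1 year from July 11, 2018 is July 11, 2019.
Nothing else in the chronology tolls or restarts the period.

July 11, 2019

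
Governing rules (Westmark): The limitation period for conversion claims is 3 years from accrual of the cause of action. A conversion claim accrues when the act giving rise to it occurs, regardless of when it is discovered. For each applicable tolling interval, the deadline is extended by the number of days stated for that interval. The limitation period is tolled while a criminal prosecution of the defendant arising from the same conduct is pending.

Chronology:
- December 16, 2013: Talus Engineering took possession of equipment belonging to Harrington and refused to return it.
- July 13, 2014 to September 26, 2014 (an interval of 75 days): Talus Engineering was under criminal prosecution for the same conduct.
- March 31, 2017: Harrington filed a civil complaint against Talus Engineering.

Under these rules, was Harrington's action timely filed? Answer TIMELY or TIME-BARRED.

TIME-BARRED

The claim accrued on December 16, 2013, when the wrongful act occurred.
The untolled deadline — 3 years after December 16, 2013 — is December 16, 2016.
The period was tolled for 75 days by the pending criminal prosecution (July 13, 2014 to September 26, 2014), pushing the deadline to March 1, 2017.
The March 31, 2017 filing falls after the March 1, 2017 deadline; the claim is time-barred.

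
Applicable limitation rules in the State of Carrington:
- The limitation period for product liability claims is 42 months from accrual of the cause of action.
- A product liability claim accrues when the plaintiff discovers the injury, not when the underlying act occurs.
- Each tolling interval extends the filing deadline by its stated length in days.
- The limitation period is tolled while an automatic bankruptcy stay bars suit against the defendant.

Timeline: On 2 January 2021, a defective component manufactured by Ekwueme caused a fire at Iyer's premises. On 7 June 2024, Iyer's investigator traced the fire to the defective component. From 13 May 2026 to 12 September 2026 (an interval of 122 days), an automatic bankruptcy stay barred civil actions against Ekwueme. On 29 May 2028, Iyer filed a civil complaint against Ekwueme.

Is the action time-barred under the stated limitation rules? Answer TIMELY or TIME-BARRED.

The claim did not accrue until Iyer discovered the injury on 7 June 2024; the 2 January 2021 act date does not start the clock under the stated rule.
Adding the 42 months base period to 7 June 2024 gives a deadline of 7 December 2027, before any tolling.
The automatic bankruptcy stay from 13 May 2026 to 12 September 2026 tolled the period for 122 days, extending the deadline to 7 April 2028.
Filing on 29 May 2028 missed the 7 April 2028 deadline — the action is time-barred.

TIME-BARRED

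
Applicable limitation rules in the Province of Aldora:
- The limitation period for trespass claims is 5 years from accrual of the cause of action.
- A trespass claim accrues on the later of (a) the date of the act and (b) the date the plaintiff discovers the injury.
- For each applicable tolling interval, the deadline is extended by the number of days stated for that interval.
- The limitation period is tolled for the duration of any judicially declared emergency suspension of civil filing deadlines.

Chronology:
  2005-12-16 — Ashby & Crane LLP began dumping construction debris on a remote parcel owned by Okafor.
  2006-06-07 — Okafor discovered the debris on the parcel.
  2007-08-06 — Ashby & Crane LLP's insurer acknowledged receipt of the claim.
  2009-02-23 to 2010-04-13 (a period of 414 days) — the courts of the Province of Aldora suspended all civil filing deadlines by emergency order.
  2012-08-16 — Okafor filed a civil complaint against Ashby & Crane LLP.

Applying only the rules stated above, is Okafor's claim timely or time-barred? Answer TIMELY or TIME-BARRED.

The claim accrued on 2006-06-07 — the later of the 2005-12-16 act and the 2006-06-07 discovery.
Adding the 5 years base period to 2006-06-07 gives a deadline of 2011-06-07, before any tolling.
The emergency suspension of filing deadlines from 2009-02-23 to 2010-04-13 tolled the period for 414 days, extending the deadline to 2012-07-25.
The other events in the timeline have no effect on the limitation period under the stated rules.
The 2012-08-16 filing falls after the 2012-07-25 deadline; the claim is time-barred.

TIME-BARRED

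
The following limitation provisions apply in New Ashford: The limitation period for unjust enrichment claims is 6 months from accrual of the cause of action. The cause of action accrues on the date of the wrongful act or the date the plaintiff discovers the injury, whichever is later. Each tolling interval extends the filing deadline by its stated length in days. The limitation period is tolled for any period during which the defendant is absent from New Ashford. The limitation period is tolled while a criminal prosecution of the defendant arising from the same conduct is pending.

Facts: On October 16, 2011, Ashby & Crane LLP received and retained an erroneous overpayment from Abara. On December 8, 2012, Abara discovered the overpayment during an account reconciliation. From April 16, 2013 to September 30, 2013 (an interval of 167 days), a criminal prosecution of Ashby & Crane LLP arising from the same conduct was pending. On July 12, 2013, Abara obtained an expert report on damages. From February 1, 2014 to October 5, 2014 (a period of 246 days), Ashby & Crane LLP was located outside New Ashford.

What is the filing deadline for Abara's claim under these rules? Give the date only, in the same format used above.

November 22, 2013

Because discovery on December 8, 2012 post-dates the October 16, 2011 act, accrual under the later-of rule falls on December 8, 2012.
Adding the 6 months base period to December 8, 2012 gives a deadline of June 8, 2013, before any tolling.
The pending criminal prosecution from April 16, 2013 to September 30, 2013 tolled the period for 167 days, extending the deadline to November 22, 2013.
The defendant's absence from the jurisdiction starting February 1, 2014 came too late — the period had run on November 22, 2013 — and so does not extend the deadline.
Nothing else in the chronology tolls or restarts the period.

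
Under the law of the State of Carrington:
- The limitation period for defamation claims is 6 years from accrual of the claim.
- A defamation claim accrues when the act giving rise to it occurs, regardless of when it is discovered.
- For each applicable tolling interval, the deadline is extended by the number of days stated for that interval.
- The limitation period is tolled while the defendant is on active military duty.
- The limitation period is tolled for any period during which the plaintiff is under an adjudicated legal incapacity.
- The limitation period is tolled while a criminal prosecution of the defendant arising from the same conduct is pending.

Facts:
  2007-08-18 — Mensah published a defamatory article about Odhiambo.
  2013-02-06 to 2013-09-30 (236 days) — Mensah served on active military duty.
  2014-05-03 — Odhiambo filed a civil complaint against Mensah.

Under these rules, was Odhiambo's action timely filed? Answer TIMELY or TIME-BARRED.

TIME-BARRED

The claim accrued on 2007-08-18, the date of the act.
Adding the 6 years base period to 2007-08-18 gives a deadline of 2013-08-18, before any tolling.
The period was tolled for 236 days by the defendant's active military service (2013-02-06 to 2013-09-30), pushing the deadline to 2014-04-11.
Odhiambo filed on 2014-05-03, after the 2014-04-11 deadline, so the action is time-barred.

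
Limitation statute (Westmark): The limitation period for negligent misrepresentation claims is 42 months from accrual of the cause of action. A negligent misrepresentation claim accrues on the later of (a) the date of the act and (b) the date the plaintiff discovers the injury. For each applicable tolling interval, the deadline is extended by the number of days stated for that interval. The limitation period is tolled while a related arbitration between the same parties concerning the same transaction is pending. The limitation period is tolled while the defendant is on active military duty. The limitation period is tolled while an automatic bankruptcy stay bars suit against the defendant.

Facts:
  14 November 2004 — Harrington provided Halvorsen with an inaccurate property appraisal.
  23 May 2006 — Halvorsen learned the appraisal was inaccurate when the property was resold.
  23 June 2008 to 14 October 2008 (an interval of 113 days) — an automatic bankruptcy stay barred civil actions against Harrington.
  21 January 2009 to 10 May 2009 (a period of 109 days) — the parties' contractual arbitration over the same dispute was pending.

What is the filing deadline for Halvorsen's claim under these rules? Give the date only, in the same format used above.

3 July 2010

Because discovery on 23 May 2006 post-dates the 14 November 2004 act, accrual under the later-of rule falls on 23 May 2006.
The untolled deadline — 42 months after 23 May 2006 — is 23 November 2009.
Because the automatic bankruptcy stay ran from 23 June 2008 to 14 October 2008, the deadline is extended by 113 days to 16 March 2010.
The pending related arbitration from 21 January 2009 to 10 May 2009 tolled the period for 109 days, extending the deadline to 3 July 2010.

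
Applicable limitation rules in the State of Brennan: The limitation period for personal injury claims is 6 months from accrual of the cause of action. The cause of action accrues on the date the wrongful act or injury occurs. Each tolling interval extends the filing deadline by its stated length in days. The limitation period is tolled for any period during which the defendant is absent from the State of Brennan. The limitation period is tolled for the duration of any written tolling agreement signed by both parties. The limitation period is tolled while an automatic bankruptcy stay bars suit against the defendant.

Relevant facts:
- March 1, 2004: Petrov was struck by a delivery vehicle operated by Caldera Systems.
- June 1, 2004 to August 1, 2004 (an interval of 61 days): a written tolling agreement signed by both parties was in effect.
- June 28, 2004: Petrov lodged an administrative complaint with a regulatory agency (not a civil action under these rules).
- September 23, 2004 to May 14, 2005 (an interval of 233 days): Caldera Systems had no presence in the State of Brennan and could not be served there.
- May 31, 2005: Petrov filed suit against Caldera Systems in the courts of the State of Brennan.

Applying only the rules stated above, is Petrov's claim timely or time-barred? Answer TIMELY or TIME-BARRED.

TIMELY

The claim accrued on March 1, 2004, when the wrongful act occurred.
6 months from March 1, 2004 is September 1, 2004.
The written tolling agreement from June 1, 2004 to August 1, 2004 tolled the period for 61 days, extending the deadline to November 1, 2004.
The defendant's absence from the jurisdiction from September 23, 2004 to May 14, 2005 tolled the period for 233 days, extending the deadline to June 22, 2005.
Nothing else in the chronology tolls or restarts the period.
The May 31, 2005 filing precedes the June 22, 2005 deadline; the claim is timely.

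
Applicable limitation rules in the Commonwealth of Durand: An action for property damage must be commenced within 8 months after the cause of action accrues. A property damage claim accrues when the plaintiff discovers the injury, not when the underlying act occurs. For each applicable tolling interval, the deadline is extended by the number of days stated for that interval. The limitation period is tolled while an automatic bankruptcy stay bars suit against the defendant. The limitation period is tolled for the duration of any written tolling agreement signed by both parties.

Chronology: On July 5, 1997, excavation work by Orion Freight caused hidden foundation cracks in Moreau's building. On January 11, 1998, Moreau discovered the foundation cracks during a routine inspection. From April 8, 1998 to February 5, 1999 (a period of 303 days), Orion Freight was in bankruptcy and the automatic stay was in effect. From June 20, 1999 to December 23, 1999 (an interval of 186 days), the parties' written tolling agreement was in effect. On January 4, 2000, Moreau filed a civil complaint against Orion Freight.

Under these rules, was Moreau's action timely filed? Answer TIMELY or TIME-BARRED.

TIMELY

Under the discovery rule, the claim accrued on January 11, 1998, when Moreau discovered the injury — not on the July 5, 1997 date of the underlying act.
8 months from January 11, 1998 is September 11, 1998.
Because the automatic bankruptcy stay ran from April 8, 1998 to February 5, 1999, the deadline is extended by 303 days to July 11, 1999.
The written tolling agreement from June 20, 1999 to December 23, 1999 tolled the period for 186 days, extending the deadline to January 13, 2000.
The January 4, 2000 filing precedes the January 13, 2000 deadline; the claim is timely.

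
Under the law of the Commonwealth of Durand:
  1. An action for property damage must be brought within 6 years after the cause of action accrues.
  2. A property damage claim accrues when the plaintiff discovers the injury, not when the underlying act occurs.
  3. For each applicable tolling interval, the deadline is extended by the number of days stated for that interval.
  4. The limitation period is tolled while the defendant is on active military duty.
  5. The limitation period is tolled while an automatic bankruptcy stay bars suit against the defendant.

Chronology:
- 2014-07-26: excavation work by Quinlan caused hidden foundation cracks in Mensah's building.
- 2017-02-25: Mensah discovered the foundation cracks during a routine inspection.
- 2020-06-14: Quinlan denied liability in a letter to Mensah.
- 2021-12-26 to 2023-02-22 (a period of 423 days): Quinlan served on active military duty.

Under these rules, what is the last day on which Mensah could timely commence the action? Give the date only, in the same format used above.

The claim did not accrue until Mensah discovered the injury on 2017-02-25; the 2014-07-26 act date does not start the clock under the stated rule.
The untolled deadline — 6 years after 2017-02-25 — is 2023-02-25.
Because the defendant's active military service ran from 2021-12-26 to 2023-02-22, the deadline is extended by 423 days to 2024-04-23.
None of the other events listed affects the running of the period under the stated rules.

2024-04-23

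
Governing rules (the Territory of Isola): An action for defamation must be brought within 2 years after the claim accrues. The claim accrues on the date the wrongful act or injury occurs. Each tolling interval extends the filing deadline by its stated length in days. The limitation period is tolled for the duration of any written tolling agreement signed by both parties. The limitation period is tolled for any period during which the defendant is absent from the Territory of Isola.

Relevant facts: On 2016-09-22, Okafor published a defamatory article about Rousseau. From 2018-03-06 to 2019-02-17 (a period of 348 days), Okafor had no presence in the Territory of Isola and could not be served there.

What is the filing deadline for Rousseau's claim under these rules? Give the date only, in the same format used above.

2019-09-05

The claim accrued on 2016-09-22, when the wrongful act occurred.
The untolled deadline — 2 years after 2016-09-22 — is 2018-09-22.
The defendant's absence from the jurisdiction from 2018-03-06 to 2019-02-17 tolled the period for 348 days, extending the deadline to 2019-09-05.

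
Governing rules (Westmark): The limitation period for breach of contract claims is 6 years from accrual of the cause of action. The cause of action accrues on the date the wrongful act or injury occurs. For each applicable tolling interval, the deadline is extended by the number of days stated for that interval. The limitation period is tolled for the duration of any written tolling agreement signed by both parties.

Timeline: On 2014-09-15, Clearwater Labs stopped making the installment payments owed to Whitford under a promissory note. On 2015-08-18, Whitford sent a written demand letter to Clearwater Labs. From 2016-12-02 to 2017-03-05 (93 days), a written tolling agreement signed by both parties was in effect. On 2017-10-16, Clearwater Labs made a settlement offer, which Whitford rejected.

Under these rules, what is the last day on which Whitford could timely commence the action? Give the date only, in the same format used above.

2020-12-17

The claim accrued on 2014-09-15, when the wrongful act occurred.
6 years from 2014-09-15 is 2020-09-15.
Because the written tolling agreement ran from 2016-12-02 to 2017-03-05, the deadline is extended by 93 days to 2020-12-17.
The other events in the timeline have no effect on the limitation period under the stated rules.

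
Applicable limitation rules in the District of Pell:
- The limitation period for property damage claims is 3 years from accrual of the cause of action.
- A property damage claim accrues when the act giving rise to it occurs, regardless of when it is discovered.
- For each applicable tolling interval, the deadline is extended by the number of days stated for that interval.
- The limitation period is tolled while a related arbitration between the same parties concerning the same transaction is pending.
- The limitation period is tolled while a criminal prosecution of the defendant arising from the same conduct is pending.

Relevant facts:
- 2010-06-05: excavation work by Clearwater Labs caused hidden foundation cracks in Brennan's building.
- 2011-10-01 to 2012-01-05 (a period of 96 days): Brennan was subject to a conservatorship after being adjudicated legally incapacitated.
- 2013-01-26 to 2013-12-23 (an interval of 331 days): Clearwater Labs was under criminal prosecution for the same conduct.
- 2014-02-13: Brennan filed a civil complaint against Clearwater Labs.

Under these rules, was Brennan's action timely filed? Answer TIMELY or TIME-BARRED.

The claim accrued on 2010-06-05, when the wrongful act occurred.
Adding the 3 years base period to 2010-06-05 gives a deadline of 2013-06-05, before any tolling.
The pending criminal prosecution from 2013-01-26 to 2013-12-23 tolled the period for 331 days, extending the deadline to 2014-05-02.
No stated provision tolls the period for the plaintiff's incapacity, so the interval from 2011-10-01 to 2012-01-05 has no effect on the deadline.
The 2014-02-13 filing precedes the 2014-05-02 deadline; the claim is timely.

TIMELY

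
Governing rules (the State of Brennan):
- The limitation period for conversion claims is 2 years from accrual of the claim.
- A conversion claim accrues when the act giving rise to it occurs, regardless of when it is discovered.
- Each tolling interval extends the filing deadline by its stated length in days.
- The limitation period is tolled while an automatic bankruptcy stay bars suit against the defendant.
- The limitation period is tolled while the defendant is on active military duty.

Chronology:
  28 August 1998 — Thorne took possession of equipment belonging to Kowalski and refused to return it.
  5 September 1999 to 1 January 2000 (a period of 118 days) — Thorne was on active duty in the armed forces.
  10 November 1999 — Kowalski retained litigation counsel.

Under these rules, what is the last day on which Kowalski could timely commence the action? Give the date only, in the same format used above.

The claim accrued on 28 August 1998, when the wrongful act occurred.
Adding the 2 years base period to 28 August 1998 gives a deadline of 28 August 2000, before any tolling.
Because the defendant's active military service ran from 5 September 1999 to 1 January 2000, the deadline is extended by 118 days to 24 December 2000.
None of the other events listed affects the running of the period under the stated rules.

24 December 2000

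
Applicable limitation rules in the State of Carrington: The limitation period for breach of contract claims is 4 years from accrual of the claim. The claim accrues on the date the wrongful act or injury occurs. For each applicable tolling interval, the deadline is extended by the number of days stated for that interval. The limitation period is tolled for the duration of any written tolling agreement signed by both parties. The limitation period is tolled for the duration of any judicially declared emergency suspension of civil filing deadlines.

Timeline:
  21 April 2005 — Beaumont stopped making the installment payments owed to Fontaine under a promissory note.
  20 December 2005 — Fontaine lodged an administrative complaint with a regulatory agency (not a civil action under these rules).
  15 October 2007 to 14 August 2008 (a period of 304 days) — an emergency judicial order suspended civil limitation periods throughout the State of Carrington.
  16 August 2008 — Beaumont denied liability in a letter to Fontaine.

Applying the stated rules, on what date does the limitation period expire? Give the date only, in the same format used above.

The limitation period began to run on 21 April 2005.
The untolled deadline — 4 years after 21 April 2005 — is 21 April 2009.
The period was tolled for 304 days by the emergency suspension of filing deadlines (15 October 2007 to 14 August 2008), pushing the deadline to 19 February 2010.
None of the other events listed affects the running of the period under the stated rules.

19 February 2010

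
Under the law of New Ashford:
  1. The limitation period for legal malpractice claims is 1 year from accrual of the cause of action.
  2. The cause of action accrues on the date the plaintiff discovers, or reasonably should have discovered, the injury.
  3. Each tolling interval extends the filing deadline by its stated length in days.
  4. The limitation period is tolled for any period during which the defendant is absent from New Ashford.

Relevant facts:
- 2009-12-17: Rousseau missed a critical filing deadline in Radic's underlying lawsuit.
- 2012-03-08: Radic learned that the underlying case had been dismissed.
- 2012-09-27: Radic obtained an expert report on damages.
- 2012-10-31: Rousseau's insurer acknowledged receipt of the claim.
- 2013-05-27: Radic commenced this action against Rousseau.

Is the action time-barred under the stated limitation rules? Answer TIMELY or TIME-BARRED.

The claim did not accrue until Radic discovered the injury on 2012-03-08; the 2009-12-17 act date does not start the clock under the stated rule.
The untolled deadline — 1 year after 2012-03-08 — is 2013-03-08.
Nothing else in the chronology tolls or restarts the period.
The 2013-05-27 filing falls after the 2013-03-08 deadline; the claim is time-barred.

TIME-BARRED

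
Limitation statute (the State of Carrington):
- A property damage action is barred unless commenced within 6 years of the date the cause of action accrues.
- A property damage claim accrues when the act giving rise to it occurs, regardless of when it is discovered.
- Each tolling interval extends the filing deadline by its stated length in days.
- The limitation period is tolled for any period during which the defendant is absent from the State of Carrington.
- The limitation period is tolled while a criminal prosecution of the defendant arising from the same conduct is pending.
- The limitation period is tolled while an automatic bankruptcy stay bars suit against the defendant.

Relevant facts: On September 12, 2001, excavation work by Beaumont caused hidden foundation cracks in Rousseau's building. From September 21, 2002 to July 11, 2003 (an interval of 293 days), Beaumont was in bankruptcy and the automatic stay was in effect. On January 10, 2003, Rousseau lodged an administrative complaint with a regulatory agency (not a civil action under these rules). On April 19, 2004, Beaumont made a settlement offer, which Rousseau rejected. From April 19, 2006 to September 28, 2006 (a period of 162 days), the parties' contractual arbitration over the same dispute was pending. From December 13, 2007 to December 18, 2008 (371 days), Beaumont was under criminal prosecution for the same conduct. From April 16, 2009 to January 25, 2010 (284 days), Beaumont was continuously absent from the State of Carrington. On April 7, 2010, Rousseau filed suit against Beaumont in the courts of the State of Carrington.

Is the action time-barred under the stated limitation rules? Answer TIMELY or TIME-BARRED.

The cause of action accrued on September 12, 2001, the date of the act.
The untolled deadline — 6 years after September 12, 2001 — is September 12, 2007.
Because the automatic bankruptcy stay ran from September 21, 2002 to July 11, 2003, the deadline is extended by 293 days to July 1, 2008.
Because the pending criminal prosecution ran from December 13, 2007 to December 18, 2008, the deadline is extended by 371 days to July 7, 2009.
The defendant's absence from the jurisdiction from April 16, 2009 to January 25, 2010 tolled the period for 284 days, extending the deadline to April 17, 2010.
The pending related arbitration from April 19, 2006 to September 28, 2006 does not toll the period, because no stated rule makes a pending arbitration a tolling event.
The other events in the timeline have no effect on the limitation period under the stated rules.
Filing on April 7, 2010 beat the April 17, 2010 deadline — the action is timely.

TIMELY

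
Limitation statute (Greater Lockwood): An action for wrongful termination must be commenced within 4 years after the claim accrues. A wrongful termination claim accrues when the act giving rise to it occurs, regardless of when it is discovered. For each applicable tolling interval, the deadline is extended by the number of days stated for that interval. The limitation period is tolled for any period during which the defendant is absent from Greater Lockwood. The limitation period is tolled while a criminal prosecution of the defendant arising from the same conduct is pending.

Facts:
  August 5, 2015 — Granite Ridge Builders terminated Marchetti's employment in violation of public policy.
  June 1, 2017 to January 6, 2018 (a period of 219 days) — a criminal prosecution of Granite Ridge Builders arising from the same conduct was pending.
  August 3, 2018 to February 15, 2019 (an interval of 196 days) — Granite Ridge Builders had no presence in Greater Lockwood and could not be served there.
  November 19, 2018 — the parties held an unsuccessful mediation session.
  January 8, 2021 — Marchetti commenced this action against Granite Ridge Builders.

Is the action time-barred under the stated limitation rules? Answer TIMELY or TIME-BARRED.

The claim accrued on August 5, 2015, the date of the act.
4 years from August 5, 2015 is August 5, 2019.
Because the pending criminal prosecution ran from June 1, 2017 to January 6, 2018, the deadline is extended by 219 days to March 11, 2020.
Because the defendant's absence from the jurisdiction ran from August 3, 2018 to February 15, 2019, the deadline is extended by 196 days to September 23, 2020.
Nothing else in the chronology tolls or restarts the period.
Marchetti filed on January 8, 2021, after the September 23, 2020 deadline, so the action is time-barred.

TIME-BARRED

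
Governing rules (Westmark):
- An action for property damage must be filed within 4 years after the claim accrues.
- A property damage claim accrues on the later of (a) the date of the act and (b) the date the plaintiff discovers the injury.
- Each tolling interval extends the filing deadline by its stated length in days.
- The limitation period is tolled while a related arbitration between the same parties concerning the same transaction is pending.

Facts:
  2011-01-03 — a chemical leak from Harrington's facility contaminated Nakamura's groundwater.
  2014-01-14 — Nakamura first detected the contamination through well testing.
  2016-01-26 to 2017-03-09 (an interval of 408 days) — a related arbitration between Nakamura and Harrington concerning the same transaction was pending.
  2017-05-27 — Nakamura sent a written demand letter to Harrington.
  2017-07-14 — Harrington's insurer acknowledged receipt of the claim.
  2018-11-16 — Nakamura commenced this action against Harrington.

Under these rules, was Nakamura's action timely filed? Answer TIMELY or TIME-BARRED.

The claim accrued on 2014-01-14 — the later of the 2011-01-03 act and the 2014-01-14 discovery.
4 years from 2014-01-14 is 2018-01-14.
The pending related arbitration from 2016-01-26 to 2017-03-09 tolled the period for 408 days, extending the deadline to 2019-02-26.
None of the other events listed affects the running of the period under the stated rules.
Filing on 2018-11-16 beat the 2019-02-26 deadline — the action is timely.

TIMELY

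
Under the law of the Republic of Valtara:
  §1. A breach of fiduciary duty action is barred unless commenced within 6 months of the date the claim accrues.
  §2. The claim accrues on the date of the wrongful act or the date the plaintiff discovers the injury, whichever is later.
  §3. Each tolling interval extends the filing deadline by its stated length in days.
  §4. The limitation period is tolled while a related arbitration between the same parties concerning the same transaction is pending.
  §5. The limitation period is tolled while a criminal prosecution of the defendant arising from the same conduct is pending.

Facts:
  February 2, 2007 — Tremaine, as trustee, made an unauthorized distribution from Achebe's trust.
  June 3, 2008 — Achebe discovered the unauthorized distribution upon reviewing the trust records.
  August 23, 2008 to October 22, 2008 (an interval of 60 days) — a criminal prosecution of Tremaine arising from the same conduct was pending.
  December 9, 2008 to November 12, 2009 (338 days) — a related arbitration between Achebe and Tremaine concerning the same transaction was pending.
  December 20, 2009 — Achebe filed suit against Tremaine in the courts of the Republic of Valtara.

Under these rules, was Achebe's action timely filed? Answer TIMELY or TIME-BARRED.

TIMELY

Because discovery on June 3, 2008 post-dates the February 2, 2007 act, accrual under the later-of rule falls on June 3, 2008.
Adding the 6 months base period to June 3, 2008 gives a deadline of December 3, 2008, before any tolling.
The pending criminal prosecution from August 23, 2008 to October 22, 2008 tolled the period for 60 days, extending the deadline to February 1, 2009.
The pending related arbitration from December 9, 2008 to November 12, 2009 tolled the period for 338 days, extending the deadline to January 5, 2010.
The December 20, 2009 filing precedes the January 5, 2010 deadline; the claim is timely.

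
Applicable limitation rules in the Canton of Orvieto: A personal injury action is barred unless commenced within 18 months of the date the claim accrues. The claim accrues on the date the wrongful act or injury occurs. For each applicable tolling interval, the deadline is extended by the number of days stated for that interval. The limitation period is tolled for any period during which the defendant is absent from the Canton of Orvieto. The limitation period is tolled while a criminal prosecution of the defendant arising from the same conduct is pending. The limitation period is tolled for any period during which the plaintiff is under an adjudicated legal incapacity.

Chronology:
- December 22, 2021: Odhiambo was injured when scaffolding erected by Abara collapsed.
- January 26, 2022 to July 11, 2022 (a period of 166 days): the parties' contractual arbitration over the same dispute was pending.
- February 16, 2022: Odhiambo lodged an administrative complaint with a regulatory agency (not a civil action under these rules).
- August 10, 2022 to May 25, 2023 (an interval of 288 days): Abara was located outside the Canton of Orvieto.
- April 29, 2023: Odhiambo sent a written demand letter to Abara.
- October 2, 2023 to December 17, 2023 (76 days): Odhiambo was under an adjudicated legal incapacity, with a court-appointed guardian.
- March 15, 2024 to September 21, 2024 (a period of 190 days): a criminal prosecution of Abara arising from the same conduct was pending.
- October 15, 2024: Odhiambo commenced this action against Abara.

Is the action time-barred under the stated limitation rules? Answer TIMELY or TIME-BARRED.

The claim accrued on December 22, 2021, when the wrongful act occurred.
18 months from December 22, 2021 is June 22, 2023.
The period was tolled for 288 days by the defendant's absence from the jurisdiction (August 10, 2022 to May 25, 2023), pushing the deadline to April 5, 2024.
Because the plaintiff's legal incapacity ran from October 2, 2023 to December 17, 2023, the deadline is extended by 76 days to June 20, 2024.
The period was tolled for 190 days by the pending criminal prosecution (March 15, 2024 to September 21, 2024), pushing the deadline to December 27, 2024.
The pending related arbitration from January 26, 2022 to July 11, 2022 does not toll the period, because no stated rule makes a pending arbitration a tolling event.
The other events in the timeline have no effect on the limitation period under the stated rules.
Filing on October 15, 2024 beat the December 27, 2024 deadline — the action is timely.

TIMELY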